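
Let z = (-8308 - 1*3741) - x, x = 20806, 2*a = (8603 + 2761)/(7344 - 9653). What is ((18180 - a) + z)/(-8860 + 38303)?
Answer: -33878893/67983887 ≈ -0.49834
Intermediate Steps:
a = -5682/2309 (a = ((8603 + 2761)/(7344 - 9653))/2 = (11364/(-2309))/2 = (11364*(-1/2309))/2 = (½)*(-11364/2309) = -5682/2309 ≈ -2.4608)
z = -32855 (z = (-8308 - 1*3741) - 1*20806 = (-8308 - 3741) - 20806 = -12049 - 20806 = -32855)
((18180 - a) + z)/(-8860 + 38303) = ((18180 - 1*(-5682/2309)) - 32855)/(-8860 + 38303) = ((18180 + 5682/2309) - 32855)/29443 = (41983302/2309 - 32855)*(1/29443) = -33878893/2309*1/29443 = -33878893/67983887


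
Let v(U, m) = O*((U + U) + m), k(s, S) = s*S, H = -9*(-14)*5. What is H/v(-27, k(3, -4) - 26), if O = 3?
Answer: -105/46 ≈ -2.2826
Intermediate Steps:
H = 630 (H = 126*5 = 630)
k(s, S) = S*s
v(U, m) = 3*m + 6*U (v(U, m) = 3*((U + U) + m) = 3*(2*U + m) = 3*(m + 2*U) = 3*m + 6*U)
H/v(-27, k(3, -4) - 26) = 630/(3*(-4*3 - 26) + 6*(-27)) = 630/(3*(-12 - 26) - 162) = 630/(3*(-38) - 162) = 630/(-114 - 162) = 630/(-276) = 630*(-1/276) = -105/46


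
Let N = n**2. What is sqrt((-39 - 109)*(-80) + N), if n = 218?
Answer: 6*sqrt(1649) ≈ 243.65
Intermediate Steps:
N = 47524 (N = 218**2 = 47524)
sqrt((-39 - 109)*(-80) + N) = sqrt((-39 - 109)*(-80) + 47524) = sqrt(-148*(-80) + 47524) = sqrt(11840 + 47524) = sqrt(59364) = 6*sqrt(1649)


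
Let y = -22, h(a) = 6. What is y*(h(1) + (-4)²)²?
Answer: -10648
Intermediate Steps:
y*(h(1) + (-4)²)² = -22*(6 + (-4)²)² = -22*(6 + 16)² = -22*22² = -22*484 = -10648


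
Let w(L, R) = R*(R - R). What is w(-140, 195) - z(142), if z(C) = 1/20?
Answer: -1/20 ≈ -0.050000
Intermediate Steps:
w(L, R) = 0 (w(L, R) = R*0 = 0)
z(C) = 1/20
w(-140, 195) - z(142) = 0 - 1*1/20 = 0 - 1/20 = -1/20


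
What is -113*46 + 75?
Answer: -5123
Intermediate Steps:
-113*46 + 75 = -5198 + 75 = -5123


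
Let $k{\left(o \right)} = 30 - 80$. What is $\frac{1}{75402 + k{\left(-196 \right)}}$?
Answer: $\frac{1}{75352} \approx 1.3271 \cdot 10^{-5}$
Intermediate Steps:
$k{\left(o \right)} = -50$
$\frac{1}{75402 + k{\left(-196 \right)}} = \frac{1}{75402 - 50} = \frac{1}{75352}$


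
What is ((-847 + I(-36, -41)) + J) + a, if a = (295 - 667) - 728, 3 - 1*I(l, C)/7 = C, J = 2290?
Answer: 651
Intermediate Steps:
I(l, C) = 21 - 7*C
a = -1100 (a = -372 - 728 = -1100)
((-847 + I(-36, -41)) + J) + a = ((-847 + (21 - 7*(-41))) + 2290) - 1100 = ((-847 + (21 + 287)) + 2290) - 1100 = ((-847 + 308) + 2290) - 1100 = (-539 + 2290) - 1100 = 1751 - 1100 = 651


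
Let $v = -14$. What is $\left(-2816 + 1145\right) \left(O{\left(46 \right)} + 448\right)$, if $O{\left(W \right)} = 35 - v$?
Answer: $-830487$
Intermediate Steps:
$O{\left(W \right)} = 49$ ($O{\left(W \right)} = 35 - -14 = 35 + 14 = 49$)
$\left(-2816 + 1145\right) \left(O{\left(46 \right)} + 448\right) = \left(-2816 + 1145\right) \left(49 + 448\right) = \left(-1671\right) 497 = -830487$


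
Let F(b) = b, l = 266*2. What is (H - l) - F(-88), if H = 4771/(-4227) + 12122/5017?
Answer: -323742821/731271 ≈ -442.71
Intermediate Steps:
l = 532
H = 941503/731271 (H = 4771*(-1/4227) + 12122*(1/5017) = -4771/4227 + 418/173 = 941503/731271 ≈ 1.2875)
(H - l) - F(-88) = (941503/731271 - 1*532) - 1*(-88) = (941503/731271 - 532) + 88 = -388094669/731271 + 88 = -323742821/731271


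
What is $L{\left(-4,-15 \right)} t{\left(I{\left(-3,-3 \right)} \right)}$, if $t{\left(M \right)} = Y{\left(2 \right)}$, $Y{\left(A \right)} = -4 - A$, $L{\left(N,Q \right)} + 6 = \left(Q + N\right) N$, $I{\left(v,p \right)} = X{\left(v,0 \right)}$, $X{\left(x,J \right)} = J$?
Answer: $-420$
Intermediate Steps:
$I{\left(v,p \right)} = 0$
$L{\left(N,Q \right)} = -6 + N \left(N + Q\right)$ ($L{\left(N,Q \right)} = -6 + \left(Q + N\right) N = -6 + \left(N + Q\right) N = -6 + N \left(N + Q\right)$)
$t{\left(M \right)} = -6$ ($t{\left(M \right)} = -4 - 2 = -6$)
$L{\left(-4,-15 \right)} t{\left(I{\left(-3,-3 \right)} \right)} = \left(-6 + \left(-4\right)^{2} - -60\right) \left(-6\right) = \left(-6 + 16 + 60\right) \left(-6\right) = 70 \left(-6\right) = -420$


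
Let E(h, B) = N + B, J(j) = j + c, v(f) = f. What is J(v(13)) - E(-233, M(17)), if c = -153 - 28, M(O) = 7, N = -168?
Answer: -7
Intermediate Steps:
c = -181
J(j) = -181 + j (J(j) = j - 181 = -181 + j)
E(h, B) = -168 + B
J(v(13)) - E(-233, M(17)) = (-181 + 13) - (-168 + 7) = -168 - 1*(-161) = -168 + 161 = -7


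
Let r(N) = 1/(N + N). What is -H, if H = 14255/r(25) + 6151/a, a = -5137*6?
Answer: -21968374349/30822 ≈ -7.1275e+5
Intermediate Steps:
a = -30822
r(N) = 1/(2*N)
H = 21968374349/30822 (H = 14255/(((½)/25)) + 6151/(-30822) = 14255/(((½)*(1/25))) + 6151*(-1/30822) = 14255/(1/50) - 6151/30822 = 14255*50 - 6151/30822 = 712750 - 6151/30822 = 21968374349/30822 ≈ 7.1275e+5)
-H = -1*21968374349/30822 = -21968374349/30822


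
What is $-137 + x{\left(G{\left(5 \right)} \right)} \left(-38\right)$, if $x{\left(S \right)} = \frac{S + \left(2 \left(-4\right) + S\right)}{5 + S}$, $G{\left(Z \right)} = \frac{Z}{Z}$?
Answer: $-99$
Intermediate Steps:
$G{\left(Z \right)} = 1$
$x{\left(S \right)} = \frac{-8 + 2 S}{5 + S}$ ($x{\left(S \right)} = \frac{S + \left(-8 + S\right)}{5 + S} = \frac{-8 + 2 S}{5 + S}$)
$-137 + x{\left(G{\left(5 \right)} \right)} \left(-38\right) = -137 + \frac{2 \left(-4 + 1\right)}{5 + 1} \left(-38\right) = -137 + 2 \cdot \frac{1}{6} \left(-3\right) \left(-38\right) = -137 - -38 = -137 + 38 = -99$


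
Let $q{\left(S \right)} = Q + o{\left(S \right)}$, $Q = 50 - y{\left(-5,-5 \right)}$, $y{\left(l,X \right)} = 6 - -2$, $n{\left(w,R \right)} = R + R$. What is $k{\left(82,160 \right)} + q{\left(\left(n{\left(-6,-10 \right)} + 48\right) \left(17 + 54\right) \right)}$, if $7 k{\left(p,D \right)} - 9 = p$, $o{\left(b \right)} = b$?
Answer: $2043$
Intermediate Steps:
$k{\left(p,D \right)} = \frac{9}{7} + \frac{p}{7}$
$n{\left(w,R \right)} = 2 R$
$y{\left(l,X \right)} = 8$ ($y{\left(l,X \right)} = 6 + 2 = 8$)
$Q = 42$ ($Q = 50 - 8 = 42$)
$q{\left(S \right)} = 42 + S$
$k{\left(82,160 \right)} + q{\left(\left(n{\left(-6,-10 \right)} + 48\right) \left(17 + 54\right) \right)} = \left(\frac{9}{7} + \frac{1}{7} \cdot 82\right) + \left(42 + \left(2 \left(-10\right) + 48\right) \left(17 + 54\right)\right) = \left(\frac{9}{7} + \frac{82}{7}\right) + \left(42 + \left(-20 + 48\right) 71\right) = 13 + \left(42 + 28 \cdot 71\right) = 13 + \left(42 + 1988\right) = 13 + 2030 = 2043$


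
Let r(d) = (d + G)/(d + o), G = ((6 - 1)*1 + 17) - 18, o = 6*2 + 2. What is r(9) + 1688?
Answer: 38837/23 ≈ 1688.6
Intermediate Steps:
o = 14 (o = 12 + 2 = 14)
G = 4 (G = (5*1 + 17) - 18 = (5 + 17) - 18 = 22 - 18 = 4)
r(d) = (4 + d)/(14 + d) (r(d) = (d + 4)/(d + 14) = (4 + d)/(14 + d))
r(9) + 1688 = (4 + 9)/(14 + 9) + 1688 = 13/23 + 1688 = 38837/23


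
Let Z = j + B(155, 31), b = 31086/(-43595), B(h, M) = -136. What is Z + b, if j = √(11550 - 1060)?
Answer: -5960006/43595 + √10490 ≈ -34.292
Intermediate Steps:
j = √10490 ≈ 102.42
b = -31086/43595 (b = 31086*(-1/43595) = -31086/43595 ≈ -0.71306)
Z = -136 + √10490 (Z = √10490 - 136 = -136 + √10490 ≈ -33.579)
Z + b = (-136 + √10490) - 31086/43595 = -5960006/43595 + √10490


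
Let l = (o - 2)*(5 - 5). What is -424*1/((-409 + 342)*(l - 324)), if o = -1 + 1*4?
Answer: -106/5427 ≈ -0.019532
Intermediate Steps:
o = 3 (o = -1 + 4 = 3)
l = 0 (l = (3 - 2)*(5 - 5) = 1*0 = 0)
-424*1/((-409 + 342)*(l - 324)) = -424*1/((0 - 324)*(-409 + 342)) = -424/((-324*(-67))) = -424/21708 = -424*1/21708 = -106/5427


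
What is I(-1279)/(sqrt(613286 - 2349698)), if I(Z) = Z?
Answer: 1279*I*sqrt(434103)/868206 ≈ 0.97061*I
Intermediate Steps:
I(-1279)/(sqrt(613286 - 2349698)) = -1279/sqrt(613286 - 2349698) = -1279*(-I*sqrt(434103)/868206) = -(-1279)*I*sqrt(434103)/868206 = 1279*I*sqrt(434103)/868206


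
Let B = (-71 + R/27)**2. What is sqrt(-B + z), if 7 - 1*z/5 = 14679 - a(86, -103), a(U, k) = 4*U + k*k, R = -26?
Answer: 2*I*sqrt(4332751)/27 ≈ 154.19*I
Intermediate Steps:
a(U, k) = k**2 + 4*U (a(U, k) = 4*U + k**2 = k**2 + 4*U)
B = 3775249/729 (B = (-71 - 26/27)**2 = (-1943/27)**2 = 3775249/729 ≈ 5178.7)
z = -18595 (z = 35 - 5*(14679 - ((-103)**2 + 4*86)) = 35 - 5*(14679 - (10609 + 344)) = 35 - 5*(14679 - 1*10953) = 35 - 5*(14679 - 10953) = 35 - 5*3726 = 35 - 18630 = -18595)
sqrt(-B + z) = sqrt(-1*3775249/729 - 18595) = sqrt(-3775249/729 - 18595) = sqrt(-17331004/729) = 2*I*sqrt(4332751)/27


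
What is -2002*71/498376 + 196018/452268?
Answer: 4175548589/28174939596 ≈ 0.14820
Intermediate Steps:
-2002*71/498376 + 196018/452268 = -142142*1/498376 + 196018*(1/452268) = -71071/249188 + 98009/226134 = 4175548589/28174939596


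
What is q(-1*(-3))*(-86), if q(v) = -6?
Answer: 516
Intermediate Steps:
q(-1*(-3))*(-86) = -6*(-86) = 516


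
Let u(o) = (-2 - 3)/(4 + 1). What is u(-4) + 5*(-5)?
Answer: -26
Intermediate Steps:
u(o) = -1 (u(o) = -5/5 = -5*1/5 = -1)
u(-4) + 5*(-5) = -1 + 5*(-5) = -1 - 25 = -26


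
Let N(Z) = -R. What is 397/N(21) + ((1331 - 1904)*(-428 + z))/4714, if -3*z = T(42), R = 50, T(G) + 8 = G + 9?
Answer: 2700348/58925 ≈ 45.827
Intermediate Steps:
T(G) = 1 + G (T(G) = -8 + (G + 9) = -8 + (9 + G) = 1 + G)
z = -43/3 (z = -(1 + 42)/3 = -⅓*43 = -43/3 ≈ -14.333)
N(Z) = -50 (N(Z) = -1*50 = -50)
397/N(21) + ((1331 - 1904)*(-428 + z))/4714 = 397/(-50) + ((1331 - 1904)*(-428 - 43/3))/4714 = 397*(-1/50) - 573*(-1327/3)*(1/4714) = -397/50 + 253457*(1/4714) = -397/50 + 253457/4714 = 2700348/58925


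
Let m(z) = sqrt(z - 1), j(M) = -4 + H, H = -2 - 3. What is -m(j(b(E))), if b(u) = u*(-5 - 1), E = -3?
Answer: -I*sqrt(10) ≈ -3.1623*I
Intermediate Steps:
H = -5
b(u) = -6*u (b(u) = u*(-6) = -6*u)
j(M) = -9 (j(M) = -4 - 5 = -9)
m(z) = sqrt(-1 + z)
-m(j(b(E))) = -sqrt(-1 - 9) = -sqrt(-10) = -I*sqrt(10)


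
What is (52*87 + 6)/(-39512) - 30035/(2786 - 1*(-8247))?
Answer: -56214655/19815268 ≈ -2.8369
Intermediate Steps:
(52*87 + 6)/(-39512) - 30035/(2786 - 1*(-8247)) = (4524 + 6)*(-1/39512) - 30035/(2786 + 8247) = 4530*(-1/39512) - 30035/11033 = -2265/19756 - 30035*1/11033 = -2265/19756 - 30035/11033 = -56214655/19815268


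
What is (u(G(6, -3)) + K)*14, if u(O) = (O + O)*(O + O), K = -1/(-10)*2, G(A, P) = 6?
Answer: 10094/5 ≈ 2018.8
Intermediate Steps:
K = ⅕ (K = -1*(-⅒)*2 = (⅒)*2 = ⅕ ≈ 0.20000)
u(O) = 4*O² (u(O) = (2*O)*(2*O) = 4*O²)
(u(G(6, -3)) + K)*14 = (4*6² + ⅕)*14 = (4*36 + ⅕)*14 = (144 + ⅕)*14 = (721/5)*14 = 10094/5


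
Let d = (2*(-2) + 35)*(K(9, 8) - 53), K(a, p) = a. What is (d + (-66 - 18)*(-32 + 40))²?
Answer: 4145296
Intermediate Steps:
d = -1364 (d = (2*(-2) + 35)*(9 - 53) = (-4 + 35)*(-44) = 31*(-44) = -1364)
(d + (-66 - 18)*(-32 + 40))² = (-1364 + (-66 - 18)*(-32 + 40))² = (-1364 - 84*8)² = (-1364 - 672)² = (-2036)² = 4145296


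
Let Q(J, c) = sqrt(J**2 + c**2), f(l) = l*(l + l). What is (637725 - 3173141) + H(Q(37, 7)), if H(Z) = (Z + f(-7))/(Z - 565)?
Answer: -805773009500/317807 - 663*sqrt(1418)/317807 ≈ -2.5354e+6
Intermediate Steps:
f(l) = 2*l**2 (f(l) = l*(2*l) = 2*l**2)
H(Z) = (98 + Z)/(-565 + Z) (H(Z) = (Z + 2*(-7)**2)/(Z - 565) = (Z + 2*49)/(-565 + Z) = (Z + 98)/(-565 + Z) = (98 + Z)/(-565 + Z))
(637725 - 3173141) + H(Q(37, 7)) = (637725 - 3173141) + (98 + sqrt(37**2 + 7**2))/(-565 + sqrt(37**2 + 7**2)) = -2535416 + (98 + sqrt(1369 + 49))/(-565 + sqrt(1369 + 49)) = -2535416 + (98 + sqrt(1418))/(-565 + sqrt(1418))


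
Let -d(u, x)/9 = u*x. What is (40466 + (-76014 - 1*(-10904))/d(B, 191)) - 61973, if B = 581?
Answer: -21479814563/998739 ≈ -21507.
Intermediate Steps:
d(u, x) = -9*u*x
(40466 + (-76014 - 1*(-10904))/d(B, 191)) - 61973 = (40466 + (-76014 - 1*(-10904))/((-9*581*191))) - 61973 = (40466 + (-76014 + 10904)/(-998739)) - 61973 = (40466 - 65110*(-1/998739)) - 61973 = (40466 + 65110/998739) - 61973 = 40415037484/998739 - 61973 = -21479814563/998739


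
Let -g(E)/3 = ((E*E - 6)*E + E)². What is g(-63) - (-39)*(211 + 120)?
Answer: -187098202563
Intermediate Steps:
g(E) = -3*(E + E*(-6 + E²))² (g(E) = -3*((E*E - 6)*E + E)² = -3*((E² - 6)*E + E)² = -3*((-6 + E²)*E + E)² = -3*(E*(-6 + E²) + E)² = -3*(E + E*(-6 + E²))²)
g(-63) - (-39)*(211 + 120) = -3*(-63)²*(-5 + (-63)²)² - (-39)*(211 + 120) = -3*3969*(-5 + 3969)² - (-39)*331 = -3*3969*3964² - 1*(-12909) = -3*3969*15713296 + 12909 = -187098215472 + 12909 = -187098202563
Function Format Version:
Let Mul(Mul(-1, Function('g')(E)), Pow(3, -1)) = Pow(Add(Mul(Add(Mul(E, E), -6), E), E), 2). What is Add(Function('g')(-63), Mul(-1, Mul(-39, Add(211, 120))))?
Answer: -187098202563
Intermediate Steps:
Function('g')(E) = Mul(-3, Pow(Add(E, Mul(E, Add(-6, Pow(E, 2)))), 2)) (Function('g')(E) = Mul(-3, Pow(Add(Mul(Add(Mul(E, E), -6), E), E), 2)) = Mul(-3, Pow(Add(Mul(Add(Pow(E, 2), -6), E), E), 2)) = Mul(-3, Pow(Add(Mul(Add(-6, Pow(E, 2)), E), E), 2)) = Mul(-3, Pow(Add(Mul(E, Add(-6, Pow(E, 2))), E), 2)) = Mul(-3, Pow(Add(E, Mul(E, Add(-6, Pow(E, 2)))), 2)))
Add(Function('g')(-63), Mul(-1, Mul(-39, Add(211, 120)))) = Add(Mul(-3, Pow(-63, 2), Pow(Add(-5, Pow(-63, 2)), 2)), Mul(-1, Mul(-39, Add(211, 120)))) = Add(Mul(-3, 3969, Pow(Add(-5, 3969), 2)), Mul(-1, Mul(-39, 331))) = Add(Mul(-3, 3969, Pow(3964, 2)), Mul(-1, -12909)) = Add(Mul(-3, 3969, 15713296), 12909) = Add(-187098215472, 12909) = -187098202563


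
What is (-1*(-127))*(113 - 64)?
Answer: 6223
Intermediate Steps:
(-1*(-127))*(113 - 64) = 127*49 = 6223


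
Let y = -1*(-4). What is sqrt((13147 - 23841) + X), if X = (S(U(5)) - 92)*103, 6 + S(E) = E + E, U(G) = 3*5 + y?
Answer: I*sqrt(16874) ≈ 129.9*I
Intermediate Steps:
y = 4
U(G) = 19 (U(G) = 3*5 + 4 = 15 + 4 = 19)
S(E) = -6 + 2*E (S(E) = -6 + (E + E) = -6 + 2*E)
X = -6180 (X = ((-6 + 2*19) - 92)*103 = ((-6 + 38) - 92)*103 = (32 - 92)*103 = -60*103 = -6180)
sqrt((13147 - 23841) + X) = sqrt((13147 - 23841) - 6180) = sqrt(-10694 - 6180) = sqrt(-16874) = I*sqrt(16874)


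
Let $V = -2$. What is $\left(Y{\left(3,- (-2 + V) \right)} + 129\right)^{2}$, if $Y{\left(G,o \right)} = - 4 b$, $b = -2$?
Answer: $18769$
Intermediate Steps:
$Y{\left(G,o \right)} = 8$ ($Y{\left(G,o \right)} = \left(-4\right) \left(-2\right) = 8$)
$\left(Y{\left(3,- (-2 + V) \right)} + 129\right)^{2} = \left(8 + 129\right)^{2} = 137^{2} = 18769$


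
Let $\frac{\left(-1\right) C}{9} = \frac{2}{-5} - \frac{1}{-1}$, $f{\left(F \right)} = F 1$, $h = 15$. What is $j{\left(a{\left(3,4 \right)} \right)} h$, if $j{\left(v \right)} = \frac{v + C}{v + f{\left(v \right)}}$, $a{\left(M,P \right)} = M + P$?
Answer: $\frac{12}{7} \approx 1.7143$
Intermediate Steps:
$f{\left(F \right)} = F$
$C = - \frac{27}{5}$ ($C = - 9 \left(\frac{2}{-5} - \frac{1}{-1}\right) = - 9 \left(2 \left(- \frac{1}{5}\right) - -1\right) = - 9 \left(- \frac{2}{5} + 1\right) = \left(-9\right) \frac{3}{5} = - \frac{27}{5} \approx -5.4$)
$j{\left(v \right)} = \frac{- \frac{27}{5} + v}{2 v}$ ($j{\left(v \right)} = \frac{v - \frac{27}{5}}{v + v} = \frac{- \frac{27}{5} + v}{2 v}$)
$j{\left(a{\left(3,4 \right)} \right)} h = \frac{-27 + 5 \left(3 + 4\right)}{10 \left(3 + 4\right)} 15 = \frac{-27 + 5 \cdot 7}{10 \cdot 7} \cdot 15 = \frac{1}{10} \cdot \frac{1}{7} \left(-27 + 35\right) 15 = \frac{1}{10} \cdot \frac{1}{7} \cdot 8 \cdot 15 = \frac{4}{35} \cdot 15 = \frac{12}{7}$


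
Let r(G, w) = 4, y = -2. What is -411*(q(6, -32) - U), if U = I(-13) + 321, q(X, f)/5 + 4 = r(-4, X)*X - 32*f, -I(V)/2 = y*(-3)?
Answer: -2018421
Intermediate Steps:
I(V) = -12 (I(V) = -(-4)*(-3) = -2*6 = -12)
q(X, f) = -20 - 160*f + 20*X (q(X, f) = -20 + 5*(4*X - 32*f) = -20 + 5*(-32*f + 4*X) = -20 + (-160*f + 20*X) = -20 - 160*f + 20*X)
U = 309 (U = -12 + 321 = 309)
-411*(q(6, -32) - U) = -411*((-20 - 160*(-32) + 20*6) - 1*309) = -411*((-20 + 5120 + 120) - 309) = -411*(5220 - 309) = -411*4911 = -2018421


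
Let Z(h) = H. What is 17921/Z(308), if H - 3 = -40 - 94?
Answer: -17921/131 ≈ -136.80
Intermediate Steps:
H = -131 (H = 3 + (-40 - 94) = 3 - 134 = -131)
Z(h) = -131
17921/Z(308) = 17921/(-131) = 17921*(-1/131) = -17921/131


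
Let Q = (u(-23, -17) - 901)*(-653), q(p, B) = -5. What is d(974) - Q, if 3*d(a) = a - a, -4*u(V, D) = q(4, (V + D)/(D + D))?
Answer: -2350147/4 ≈ -5.8754e+5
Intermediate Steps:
u(V, D) = 5/4 (u(V, D) = -1/4*(-5) = 5/4)
d(a) = 0 (d(a) = (a - a)/3 = (1/3)*0 = 0)
Q = 2350147/4 (Q = (5/4 - 901)*(-653) = -3599/4*(-653) = 2350147/4 ≈ 5.8754e+5)
d(974) - Q = 0 - 1*2350147/4 = 0 - 2350147/4 = -2350147/4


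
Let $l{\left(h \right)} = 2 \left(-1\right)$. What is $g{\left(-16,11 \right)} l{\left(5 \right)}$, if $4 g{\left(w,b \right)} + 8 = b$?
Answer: $- \frac{3}{2} \approx -1.5$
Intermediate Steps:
$l{\left(h \right)} = -2$
$g{\left(w,b \right)} = -2 + \frac{b}{4}$
$g{\left(-16,11 \right)} l{\left(5 \right)} = \left(-2 + \frac{1}{4} \cdot 11\right) \left(-2\right) = \left(-2 + \frac{11}{4}\right) \left(-2\right) = \frac{3}{4} \left(-2\right) = - \frac{3}{2}$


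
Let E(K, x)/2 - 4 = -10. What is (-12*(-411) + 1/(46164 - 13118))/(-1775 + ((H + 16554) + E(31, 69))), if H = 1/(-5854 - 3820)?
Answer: 788348156701/2360408977511 ≈ 0.33399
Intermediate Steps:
E(K, x) = -12 (E(K, x) = 8 + 2*(-10) = 8 - 20 = -12)
H = -1/9674 (H = 1/(-9674) = -1/9674 ≈ -0.00010337)
(-12*(-411) + 1/(46164 - 13118))/(-1775 + ((H + 16554) + E(31, 69))) = (-12*(-411) + 1/(46164 - 13118))/(-1775 + ((-1/9674 + 16554) - 12)) = (4932 + 1/33046)/(-1775 + (160143395/9674 - 12)) = (4932 + 1/33046)/(-1775 + 160027307/9674) = 162982873/(33046*(142855957/9674)) = (162982873/33046)*(9674/142855957) = 788348156701/2360408977511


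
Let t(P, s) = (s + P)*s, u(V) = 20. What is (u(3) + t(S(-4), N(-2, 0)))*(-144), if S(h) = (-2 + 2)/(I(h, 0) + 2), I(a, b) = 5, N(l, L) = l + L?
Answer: -3456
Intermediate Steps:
N(l, L) = L + l
S(h) = 0 (S(h) = (-2 + 2)/(5 + 2) = 0/7 = 0*(1/7) = 0)
t(P, s) = s*(P + s) (t(P, s) = (P + s)*s = s*(P + s))
(u(3) + t(S(-4), N(-2, 0)))*(-144) = (20 + (0 - 2)*(0 + (0 - 2)))*(-144) = (20 - 2*(0 - 2))*(-144) = (20 - 2*(-2))*(-144) = (20 + 4)*(-144) = 24*(-144) = -3456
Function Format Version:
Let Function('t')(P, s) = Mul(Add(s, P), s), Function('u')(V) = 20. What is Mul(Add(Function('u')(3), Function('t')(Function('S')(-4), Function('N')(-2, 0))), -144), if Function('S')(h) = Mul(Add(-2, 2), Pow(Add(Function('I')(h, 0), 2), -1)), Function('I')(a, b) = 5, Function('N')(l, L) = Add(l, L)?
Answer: -3456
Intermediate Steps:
Function('N')(l, L) = Add(L, l)
Function('S')(h) = 0 (Function('S')(h) = Mul(Add(-2, 2), Pow(Add(5, 2), -1)) = Mul(0, Pow(7, -1)) = Mul(0, Rational(1, 7)) = 0)
Function('t')(P, s) = Mul(s, Add(P, s)) (Function('t')(P, s) = Mul(Add(P, s), s) = Mul(s, Add(P, s)))
Mul(Add(Function('u')(3), Function('t')(Function('S')(-4), Function('N')(-2, 0))), -144) = Mul(Add(20, Mul(Add(0, -2), Add(0, Add(0, -2)))), -144) = Mul(Add(20, Mul(-2, Add(0, -2))), -144) = Mul(Add(20, Mul(-2, -2)), -144) = Mul(Add(20, 4), -144) = Mul(24, -144) = -3456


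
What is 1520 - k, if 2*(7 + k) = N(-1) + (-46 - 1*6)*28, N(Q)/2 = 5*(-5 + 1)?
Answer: 2275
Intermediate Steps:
N(Q) = -40 (N(Q) = 2*(5*(-5 + 1)) = 2*(5*(-4)) = 2*(-20) = -40)
k = -755 (k = -7 + (-40 + (-46 - 1*6)*28)/2 = -7 + (-40 + (-46 - 6)*28)/2 = -7 + (-40 - 52*28)/2 = -7 + (-40 - 1456)/2 = -7 + (½)*(-1496) = -7 - 748 = -755)
1520 - k = 1520 - 1*(-755) = 1520 + 755 = 2275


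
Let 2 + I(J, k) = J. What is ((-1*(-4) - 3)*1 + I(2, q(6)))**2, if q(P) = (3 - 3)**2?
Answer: 1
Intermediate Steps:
q(P) = 0 (q(P) = 0**2 = 0)
I(J, k) = -2 + J
((-1*(-4) - 3)*1 + I(2, q(6)))**2 = ((-1*(-4) - 3)*1 + (-2 + 2))**2 = ((4 - 3)*1 + 0)**2 = (1*1 + 0)**2 = (1 + 0)**2 = 1**2 = 1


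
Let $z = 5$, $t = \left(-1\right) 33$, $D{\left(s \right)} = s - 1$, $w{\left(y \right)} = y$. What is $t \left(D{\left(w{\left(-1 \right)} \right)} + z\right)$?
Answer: $-99$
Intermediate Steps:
$D{\left(s \right)} = -1 + s$
$t = -33$
$t \left(D{\left(w{\left(-1 \right)} \right)} + z\right) = - 33 \left(\left(-1 - 1\right) + 5\right) = - 33 \left(-2 + 5\right) = \left(-33\right) 3 = -99$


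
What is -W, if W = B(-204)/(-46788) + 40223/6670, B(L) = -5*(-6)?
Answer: -2703669/448385 ≈ -6.0298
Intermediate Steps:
B(L) = 30
W = 2703669/448385 (W = 30/(-46788) + 40223/6670 = 30*(-1/46788) + 40223*(1/6670) = -5/7798 + 1387/230 = 2703669/448385 ≈ 6.0298)
-W = -1*2703669/448385 = -2703669/448385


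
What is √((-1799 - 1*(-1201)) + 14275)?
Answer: √13677 ≈ 116.95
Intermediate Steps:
√((-1799 - 1*(-1201)) + 14275) = √((-1799 + 1201) + 14275) = √(-598 + 14275) = √13677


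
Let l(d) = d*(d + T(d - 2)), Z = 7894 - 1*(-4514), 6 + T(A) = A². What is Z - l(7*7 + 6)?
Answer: -144782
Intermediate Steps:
T(A) = -6 + A²
Z = 12408 (Z = 7894 + 4514 = 12408)
l(d) = d*(-6 + d + (-2 + d)²) (l(d) = d*(d + (-6 + (d - 2)²)) = d*(d + (-6 + (-2 + d)²)) = d*(-6 + d + (-2 + d)²))
Z - l(7*7 + 6) = 12408 - (7*7 + 6)*(-6 + (7*7 + 6) + (-2 + (7*7 + 6))²) = 12408 - (49 + 6)*(-6 + (49 + 6) + (-2 + (49 + 6))²) = 12408 - 55*(-6 + 55 + (-2 + 55)²) = 12408 - 55*(-6 + 55 + 53²) = 12408 - 55*(-6 + 55 + 2809) = 12408 - 55*2858 = 12408 - 1*157190 = 12408 - 157190 = -144782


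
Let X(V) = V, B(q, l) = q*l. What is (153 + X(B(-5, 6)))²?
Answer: 15129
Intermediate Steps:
B(q, l) = l*q
(153 + X(B(-5, 6)))² = (153 + 6*(-5))² = (153 - 30)² = 123² = 15129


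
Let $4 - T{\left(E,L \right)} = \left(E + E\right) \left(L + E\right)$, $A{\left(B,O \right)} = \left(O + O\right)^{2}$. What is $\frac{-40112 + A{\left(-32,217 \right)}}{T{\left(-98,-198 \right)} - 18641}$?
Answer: $- \frac{148244}{76653} \approx -1.934$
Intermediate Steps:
$A{\left(B,O \right)} = 4 O^{2}$ ($A{\left(B,O \right)} = \left(2 O\right)^{2} = 4 O^{2}$)
$T{\left(E,L \right)} = 4 - 2 E \left(E + L\right)$ ($T{\left(E,L \right)} = 4 - \left(E + E\right) \left(L + E\right) = 4 - 2 E \left(E + L\right)$)
$\frac{-40112 + A{\left(-32,217 \right)}}{T{\left(-98,-198 \right)} - 18641} = \frac{-40112 + 4 \cdot 217^{2}}{\left(4 - 2 \left(-98\right)^{2} - \left(-196\right) \left(-198\right)\right) - 18641} = \frac{-40112 + 4 \cdot 47089}{\left(4 - 19208 - 38808\right) - 18641} = \frac{-40112 + 188356}{\left(4 - 19208 - 38808\right) - 18641} = \frac{148244}{-58012 - 18641} = \frac{148244}{-76653} = 148244 \left(- \frac{1}{76653}\right) = - \frac{148244}{76653}$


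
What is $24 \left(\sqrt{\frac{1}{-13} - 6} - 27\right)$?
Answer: $-648 + \frac{24 i \sqrt{1027}}{13} \approx -648.0 + 59.163 i$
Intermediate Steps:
$24 \left(\sqrt{\frac{1}{-13} - 6} - 27\right) = 24 \left(\sqrt{- \frac{1}{13} - 6} - 27\right) = 24 \left(\sqrt{- \frac{79}{13}} - 27\right) = 24 \left(\frac{i \sqrt{1027}}{13} - 27\right) = 24 \left(-27 + \frac{i \sqrt{1027}}{13}\right) = -648 + \frac{24 i \sqrt{1027}}{13}$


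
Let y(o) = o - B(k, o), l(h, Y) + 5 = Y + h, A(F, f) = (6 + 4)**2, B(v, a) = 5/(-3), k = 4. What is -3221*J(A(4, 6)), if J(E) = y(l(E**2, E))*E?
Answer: -9756409000/3 ≈ -3.2521e+9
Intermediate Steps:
B(v, a) = -5/3 (B(v, a) = 5*(-1/3) = -5/3)
A(F, f) = 100 (A(F, f) = 10**2 = 100)
l(h, Y) = -5 + Y + h (l(h, Y) = -5 + (Y + h) = -5 + Y + h)
y(o) = 5/3 + o (y(o) = o - 1*(-5/3) = o + 5/3 = 5/3 + o)
J(E) = E*(-10/3 + E + E**2) (J(E) = (5/3 + (-5 + E + E**2))*E = (-10/3 + E + E**2)*E = E*(-10/3 + E + E**2))
-3221*J(A(4, 6)) = -322100*(-10/3 + 100 + 100**2) = -322100*(-10/3 + 100 + 10000) = -322100*30290/3 = -3221*3029000/3 = -9756409000/3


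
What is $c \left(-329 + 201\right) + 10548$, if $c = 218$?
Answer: $-17356$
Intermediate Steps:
$c \left(-329 + 201\right) + 10548 = 218 \left(-329 + 201\right) + 10548 = 218 \left(-128\right) + 10548 = -27904 + 10548 = -17356$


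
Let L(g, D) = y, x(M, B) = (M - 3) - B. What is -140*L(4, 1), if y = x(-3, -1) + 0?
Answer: 700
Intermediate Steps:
x(M, B) = -3 + M - B (x(M, B) = (-3 + M) - B = -3 + M - B)
y = -5 (y = (-3 - 3 - 1*(-1)) + 0 = (-3 - 3 + 1) + 0 = -5 + 0 = -5)
L(g, D) = -5
-140*L(4, 1) = -140*(-5) = -1*(-700) = 700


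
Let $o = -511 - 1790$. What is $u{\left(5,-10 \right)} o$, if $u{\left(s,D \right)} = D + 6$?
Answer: $9204$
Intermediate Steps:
$u{\left(s,D \right)} = 6 + D$
$o = -2301$
$u{\left(5,-10 \right)} o = \left(6 - 10\right) \left(-2301\right) = \left(-4\right) \left(-2301\right) = 9204$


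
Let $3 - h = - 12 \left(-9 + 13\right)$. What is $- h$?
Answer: $-51$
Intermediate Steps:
$h = 51$ ($h = 3 - - 12 \left(-9 + 13\right) = 3 - \left(-12\right) 4 = 3 - -48 = 3 + 48 = 51$)
$- h = \left(-1\right) 51 = -51$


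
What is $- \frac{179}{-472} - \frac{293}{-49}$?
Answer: $\frac{147067}{23128} \approx 6.3588$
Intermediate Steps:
$- \frac{179}{-472} - \frac{293}{-49} = \left(-179\right) \left(- \frac{1}{472}\right) - - \frac{293}{49} = \frac{179}{472} + \frac{293}{49} = \frac{147067}{23128}$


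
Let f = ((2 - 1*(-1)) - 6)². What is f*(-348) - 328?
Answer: -3460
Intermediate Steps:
f = 9 (f = ((2 + 1) - 6)² = (3 - 6)² = (-3)² = 9)
f*(-348) - 328 = 9*(-348) - 328 = -3132 - 328 = -3460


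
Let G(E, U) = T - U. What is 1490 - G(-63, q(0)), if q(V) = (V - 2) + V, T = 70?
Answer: 1418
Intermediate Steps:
q(V) = -2 + 2*V (q(V) = (-2 + V) + V = -2 + 2*V)
G(E, U) = 70 - U
1490 - G(-63, q(0)) = 1490 - (70 - (-2 + 2*0)) = 1490 - (70 - (-2 + 0)) = 1490 - (70 - 1*(-2)) = 1490 - (70 + 2) = 1490 - 1*72 = 1490 - 72 = 1418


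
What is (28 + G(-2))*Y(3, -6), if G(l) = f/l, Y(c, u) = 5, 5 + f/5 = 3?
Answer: 165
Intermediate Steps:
f = -10 (f = -25 + 5*3 = -25 + 15 = -10)
G(l) = -10/l
(28 + G(-2))*Y(3, -6) = (28 - 10/(-2))*5 = (28 - 10*(-1/2))*5 = (28 + 5)*5 = 33*5 = 165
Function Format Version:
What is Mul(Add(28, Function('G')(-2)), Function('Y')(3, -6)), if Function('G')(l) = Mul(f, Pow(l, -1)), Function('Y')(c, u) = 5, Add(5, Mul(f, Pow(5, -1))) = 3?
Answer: 165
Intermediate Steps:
f = -10 (f = Add(-25, Mul(5, 3)) = Add(-25, 15) = -10)
Function('G')(l) = Mul(-10, Pow(l, -1))
Mul(Add(28, Function('G')(-2)), Function('Y')(3, -6)) = Mul(Add(28, Mul(-10, Pow(-2, -1))), 5) = Mul(Add(28, Mul(-10, Rational(-1, 2))), 5) = Mul(Add(28, 5), 5) = Mul(33, 5) = 165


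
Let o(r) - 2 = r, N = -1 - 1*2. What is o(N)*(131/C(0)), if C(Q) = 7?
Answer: -131/7 ≈ -18.714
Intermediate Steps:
N = -3 (N = -1 - 2 = -3)
o(r) = 2 + r
o(N)*(131/C(0)) = (2 - 3)*(131/7) = -131/7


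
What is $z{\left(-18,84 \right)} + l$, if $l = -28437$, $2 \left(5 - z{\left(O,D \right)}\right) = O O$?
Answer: $-28594$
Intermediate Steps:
$z{\left(O,D \right)} = 5 - \frac{O^{2}}{2}$ ($z{\left(O,D \right)} = 5 - \frac{O O}{2} = 5 - \frac{O^{2}}{2}$)
$z{\left(-18,84 \right)} + l = \left(5 - \frac{\left(-18\right)^{2}}{2}\right) - 28437 = \left(5 - 162\right) - 28437 = -157 - 28437 = -28594$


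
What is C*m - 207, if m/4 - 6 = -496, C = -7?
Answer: 13513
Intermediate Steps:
m = -1960 (m = 24 + 4*(-496) = 24 - 1984 = -1960)
C*m - 207 = -7*(-1960) - 207 = 13720 - 207 = 13513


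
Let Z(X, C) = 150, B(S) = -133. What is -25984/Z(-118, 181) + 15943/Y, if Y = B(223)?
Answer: -2923661/9975 ≈ -293.10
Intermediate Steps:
Y = -133
-25984/Z(-118, 181) + 15943/Y = -25984/150 + 15943/(-133) = -25984*1/150 + 15943*(-1/133) = -12992/75 - 15943/133 = -2923661/9975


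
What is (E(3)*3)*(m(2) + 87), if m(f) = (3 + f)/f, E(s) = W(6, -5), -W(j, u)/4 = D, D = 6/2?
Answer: -3222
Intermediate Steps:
D = 3 (D = 6*(½) = 3)
W(j, u) = -12 (W(j, u) = -4*3 = -12)
E(s) = -12
m(f) = (3 + f)/f
(E(3)*3)*(m(2) + 87) = (-12*3)*((3 + 2)/2 + 87) = -36*((½)*5 + 87) = -36*(5/2 + 87) = -36*179/2 = -3222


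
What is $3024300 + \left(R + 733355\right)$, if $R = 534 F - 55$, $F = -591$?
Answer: $3442006$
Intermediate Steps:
$R = -315649$ ($R = 534 \left(-591\right) - 55 = -315594 - 55 = -315649$)
$3024300 + \left(R + 733355\right) = 3024300 + \left(-315649 + 733355\right) = 3024300 + 417706 = 3442006$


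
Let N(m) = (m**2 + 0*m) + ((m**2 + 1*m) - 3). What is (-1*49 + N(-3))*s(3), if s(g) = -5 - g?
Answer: 296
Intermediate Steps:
N(m) = -3 + m + 2*m**2 (N(m) = (m**2 + 0) + ((m**2 + m) - 3) = m**2 + ((m + m**2) - 3) = m**2 + (-3 + m + m**2) = -3 + m + 2*m**2)
(-1*49 + N(-3))*s(3) = (-1*49 + (-3 - 3 + 2*(-3)**2))*(-5 - 1*3) = (-49 + (-3 - 3 + 2*9))*(-5 - 3) = (-49 + (-3 - 3 + 18))*(-8) = (-49 + 12)*(-8) = -37*(-8) = 296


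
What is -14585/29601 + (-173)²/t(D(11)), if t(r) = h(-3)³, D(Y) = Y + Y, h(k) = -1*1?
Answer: -885942914/29601 ≈ -29930.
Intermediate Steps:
h(k) = -1
D(Y) = 2*Y
t(r) = -1 (t(r) = (-1)³ = -1)
-14585/29601 + (-173)²/t(D(11)) = -14585/29601 + (-173)²/(-1) = -14585*1/29601 + 29929*(-1) = -14585/29601 - 29929 = -885942914/29601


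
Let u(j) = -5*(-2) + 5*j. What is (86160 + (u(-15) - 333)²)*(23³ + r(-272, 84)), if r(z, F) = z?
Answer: 2909088780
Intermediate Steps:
u(j) = 10 + 5*j
(86160 + (u(-15) - 333)²)*(23³ + r(-272, 84)) = (86160 + ((10 + 5*(-15)) - 333)²)*(23³ - 272) = (86160 + ((10 - 75) - 333)²)*(12167 - 272) = (86160 + (-65 - 333)²)*11895 = (86160 + (-398)²)*11895 = (86160 + 158404)*11895 = 244564*11895 = 2909088780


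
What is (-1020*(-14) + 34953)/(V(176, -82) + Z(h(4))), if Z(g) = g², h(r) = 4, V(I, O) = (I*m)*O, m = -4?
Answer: 16411/19248 ≈ 0.85261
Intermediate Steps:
V(I, O) = -4*I*O (V(I, O) = (I*(-4))*O = (-4*I)*O = -4*I*O)
(-1020*(-14) + 34953)/(V(176, -82) + Z(h(4))) = (-1020*(-14) + 34953)/(-4*176*(-82) + 4²) = (14280 + 34953)/(57728 + 16) = 49233/57744 = 49233*(1/57744) = 16411/19248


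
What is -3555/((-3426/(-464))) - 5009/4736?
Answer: -1304881259/2704256 ≈ -482.53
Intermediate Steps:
-3555/((-3426/(-464))) - 5009/4736 = -3555/((-3426*(-1/464))) - 5009*1/4736 = -3555/1713/232 - 5009/4736 = -3555*232/1713 - 5009/4736 = -274920/571 - 5009/4736 = -1304881259/2704256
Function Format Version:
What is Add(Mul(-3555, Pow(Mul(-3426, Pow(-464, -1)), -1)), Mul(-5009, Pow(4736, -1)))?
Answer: Rational(-1304881259, 2704256) ≈ -482.53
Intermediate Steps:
Add(Mul(-3555, Pow(Mul(-3426, Pow(-464, -1)), -1)), Mul(-5009, Pow(4736, -1))) = Add(Mul(-3555, Pow(Mul(-3426, Rational(-1, 464)), -1)), Mul(-5009, Rational(1, 4736))) = Add(Mul(-3555, Pow(Rational(1713, 232), -1)), Rational(-5009, 4736)) = Add(Mul(-3555, Rational(232, 1713)), Rational(-5009, 4736)) = Add(Rational(-274920, 571), Rational(-5009, 4736)) = Rational(-1304881259, 2704256)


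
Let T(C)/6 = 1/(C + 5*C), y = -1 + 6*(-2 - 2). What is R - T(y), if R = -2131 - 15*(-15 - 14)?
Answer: -42399/25 ≈ -1696.0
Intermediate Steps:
y = -25 (y = -1 + 6*(-4) = -1 - 24 = -25)
T(C) = 1/C (T(C) = 6/(C + 5*C) = 6/((6*C)) = 6*(1/(6*C)) = 1/C)
R = -1696 (R = -2131 - 15*(-29) = -2131 - 1*(-435) = -2131 + 435 = -1696)
R - T(y) = -1696 - 1/(-25) = -1696 - 1*(-1/25) = -1696 + 1/25 = -42399/25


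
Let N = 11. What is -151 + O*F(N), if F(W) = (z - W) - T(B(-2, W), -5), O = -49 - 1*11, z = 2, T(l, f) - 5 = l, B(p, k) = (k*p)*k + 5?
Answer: -13531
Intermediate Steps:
B(p, k) = 5 + p*k² (B(p, k) = p*k² + 5 = 5 + p*k²)
T(l, f) = 5 + l
O = -60 (O = -49 - 11 = -60)
F(W) = -8 - W + 2*W² (F(W) = (2 - W) - (5 + (5 - 2*W²)) = (2 - W) - (10 - 2*W²) = (2 - W) + (-10 + 2*W²) = -8 - W + 2*W²)
-151 + O*F(N) = -151 - 60*(-8 - 1*11 + 2*11²) = -151 - 60*(-8 - 11 + 2*121) = -151 - 60*(-8 - 11 + 242) = -151 - 60*223 = -151 - 13380 = -13531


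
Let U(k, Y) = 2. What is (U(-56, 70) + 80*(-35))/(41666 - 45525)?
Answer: 2798/3859 ≈ 0.72506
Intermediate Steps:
(U(-56, 70) + 80*(-35))/(41666 - 45525) = (2 + 80*(-35))/(41666 - 45525) = (2 - 2800)/(-3859) = -2798*(-1/3859) = 2798/3859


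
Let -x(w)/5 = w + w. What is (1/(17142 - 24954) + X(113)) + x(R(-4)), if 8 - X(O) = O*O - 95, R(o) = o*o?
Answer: -100196713/7812 ≈ -12826.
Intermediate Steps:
R(o) = o**2
x(w) = -10*w (x(w) = -5*(w + w) = -10*w)
X(O) = 103 - O**2 (X(O) = 8 - (O*O - 95) = 8 - (O**2 - 95) = 8 - (-95 + O**2) = 8 + (95 - O**2) = 103 - O**2)
(1/(17142 - 24954) + X(113)) + x(R(-4)) = (1/(17142 - 24954) + (103 - 1*113**2)) - 10*(-4)**2 = (1/(-7812) + (103 - 1*12769)) - 10*16 = (-1/7812 + (103 - 12769)) - 160 = (-1/7812 - 12666) - 160 = -98946793/7812 - 160 = -100196713/7812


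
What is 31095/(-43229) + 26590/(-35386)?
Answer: -1124893390/764850697 ≈ -1.4707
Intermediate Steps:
31095/(-43229) + 26590/(-35386) = 31095*(-1/43229) + 26590*(-1/35386) = -31095/43229 - 13295/17693 = -1124893390/764850697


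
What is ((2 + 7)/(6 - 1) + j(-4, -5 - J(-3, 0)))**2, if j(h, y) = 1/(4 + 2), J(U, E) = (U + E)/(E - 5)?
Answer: 3481/900 ≈ 3.8678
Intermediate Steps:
J(U, E) = (E + U)/(-5 + E)
j(h, y) = 1/6
((2 + 7)/(6 - 1) + j(-4, -5 - J(-3, 0)))**2 = ((2 + 7)/(6 - 1) + 1/6)**2 = (9/5 + 1/6)**2 = (59/30)**2 = 3481/900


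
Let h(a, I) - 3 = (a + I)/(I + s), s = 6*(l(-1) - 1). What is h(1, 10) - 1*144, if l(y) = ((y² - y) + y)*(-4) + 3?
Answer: -293/2 ≈ -146.50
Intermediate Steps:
l(y) = 3 - 4*y² (l(y) = y²*(-4) + 3 = -4*y² + 3 = 3 - 4*y²)
s = -12 (s = 6*((3 - 4*(-1)²) - 1) = 6*((3 - 4*1) - 1) = 6*((3 - 4) - 1) = 6*(-1 - 1) = 6*(-2) = -12)
h(a, I) = 3 + (I + a)/(-12 + I) (h(a, I) = 3 + (a + I)/(I - 12) = 3 + (I + a)/(-12 + I))
h(1, 10) - 1*144 = (-36 + 1 + 4*10)/(-12 + 10) - 1*144 = (-36 + 1 + 40)/(-2) - 144 = -½*5 - 144 = -5/2 - 144 = -293/2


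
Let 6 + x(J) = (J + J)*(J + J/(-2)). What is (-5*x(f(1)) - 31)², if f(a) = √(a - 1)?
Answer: 1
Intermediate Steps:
f(a) = √(-1 + a)
x(J) = -6 + J² (x(J) = -6 + (J + J)*(J + J/(-2)) = -6 + (2*J)*(J + J*(-½)) = -6 + (2*J)*(J - J/2) = -6 + (2*J)*(J/2) = -6 + J²)
(-5*x(f(1)) - 31)² = (-5*(-6 + (√(-1 + 1))²) - 31)² = (-5*(-6 + (√0)²) - 31)² = (-5*(-6 + 0²) - 31)² = (-5*(-6 + 0) - 31)² = (-5*(-6) - 31)² = (30 - 31)² = (-1)² = 1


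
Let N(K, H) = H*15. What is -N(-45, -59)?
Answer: 885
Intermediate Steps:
N(K, H) = 15*H
-N(-45, -59) = -15*(-59) = -1*(-885) = 885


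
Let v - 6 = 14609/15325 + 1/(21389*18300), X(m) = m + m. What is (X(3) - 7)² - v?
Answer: -285685549529/47987932620 ≈ -5.9533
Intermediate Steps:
X(m) = 2*m
v = 333673482149/47987932620 (v = 6 + (14609/15325 + 1/(21389*18300)) = 6 + (14609*(1/15325) + (1/21389)*(1/18300)) = 6 + (14609/15325 + 1/391418700) = 6 + 45745886429/47987932620 = 333673482149/47987932620 ≈ 6.9533)
(X(3) - 7)² - v = (2*3 - 7)² - 1*333673482149/47987932620 = (6 - 7)² - 333673482149/47987932620 = (-1)² - 333673482149/47987932620 = 1 - 333673482149/47987932620 = -285685549529/47987932620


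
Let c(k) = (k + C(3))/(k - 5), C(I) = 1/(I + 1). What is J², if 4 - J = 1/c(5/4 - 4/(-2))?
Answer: 81/4 ≈ 20.250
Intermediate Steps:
C(I) = 1/(1 + I)
c(k) = (¼ + k)/(-5 + k) (c(k) = (k + 1/(1 + 3))/(k - 5) = (k + 1/4)/(-5 + k) = (k + ¼)/(-5 + k) = (¼ + k)/(-5 + k))
J = 9/2 (J = 4 - 1/((¼ + (5/4 - 4/(-2)))/(-5 + (5/4 - 4/(-2)))) = 4 - 1/((¼ + (5*(¼) - 4*(-½)))/(-5 + (5*(¼) - 4*(-½)))) = 4 - 1/((¼ + (5/4 + 2))/(-5 + (5/4 + 2))) = 4 - 1/((¼ + 13/4)/(-5 + 13/4)) = 4 - 1/((7/2)/(-7/4)) = 4 - 1/((-4/7*7/2)) = 4 - 1/(-2) = 4 - 1*(-½) = 4 + ½ = 9/2 ≈ 4.5000)
J² = (9/2)² = 81/4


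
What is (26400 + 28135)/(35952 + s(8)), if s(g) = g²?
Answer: 54535/36016 ≈ 1.5142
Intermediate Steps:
(26400 + 28135)/(35952 + s(8)) = (26400 + 28135)/(35952 + 8²) = 54535/(35952 + 64) = 54535/36016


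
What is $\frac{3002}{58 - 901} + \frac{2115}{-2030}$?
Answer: $- \frac{1575401}{342258} \approx -4.603$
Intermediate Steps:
$\frac{3002}{58 - 901} + \frac{2115}{-2030} = \frac{3002}{-843} + 2115 \left(- \frac{1}{2030}\right) = 3002 \left(- \frac{1}{843}\right) - \frac{423}{406} = - \frac{3002}{843} - \frac{423}{406} = - \frac{1575401}{342258}$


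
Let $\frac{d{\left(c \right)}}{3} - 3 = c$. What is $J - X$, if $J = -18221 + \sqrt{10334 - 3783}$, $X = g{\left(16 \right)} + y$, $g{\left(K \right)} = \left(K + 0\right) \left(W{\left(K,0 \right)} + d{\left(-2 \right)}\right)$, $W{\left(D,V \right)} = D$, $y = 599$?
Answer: $-19124 + \sqrt{6551} \approx -19043.0$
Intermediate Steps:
$d{\left(c \right)} = 9 + 3 c$
$g{\left(K \right)} = K \left(3 + K\right)$ ($g{\left(K \right)} = \left(K + 0\right) \left(K + \left(9 + 3 \left(-2\right)\right)\right) = K \left(K + \left(9 - 6\right)\right) = K \left(K + 3\right) = K \left(3 + K\right)$)
$X = 903$ ($X = 16 \left(3 + 16\right) + 599 = 16 \cdot 19 + 599 = 304 + 599 = 903$)
$J = -18221 + \sqrt{6551} \approx -18140.0$
$J - X = \left(-18221 + \sqrt{6551}\right) - 903 = -19124 + \sqrt{6551}$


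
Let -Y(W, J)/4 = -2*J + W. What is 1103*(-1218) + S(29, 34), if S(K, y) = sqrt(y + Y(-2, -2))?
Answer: -1343454 + sqrt(26) ≈ -1.3434e+6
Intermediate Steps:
Y(W, J) = -4*W + 8*J (Y(W, J) = -4*(-2*J + W) = -4*(W - 2*J) = -4*W + 8*J)
S(K, y) = sqrt(-8 + y) (S(K, y) = sqrt(y + (-4*(-2) + 8*(-2))) = sqrt(y + (8 - 16)) = sqrt(y - 8) = sqrt(-8 + y))
1103*(-1218) + S(29, 34) = 1103*(-1218) + sqrt(-8 + 34) = -1343454 + sqrt(26)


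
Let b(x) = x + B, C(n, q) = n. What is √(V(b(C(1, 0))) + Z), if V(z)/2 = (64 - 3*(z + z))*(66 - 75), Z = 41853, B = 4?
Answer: √41241 ≈ 203.08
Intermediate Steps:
b(x) = 4 + x (b(x) = x + 4 = 4 + x)
V(z) = -1152 + 108*z (V(z) = 2*((64 - 3*(z + z))*(66 - 75)) = 2*((64 - 6*z)*(-9)) = 2*(-576 + 54*z) = -1152 + 108*z)
√(V(b(C(1, 0))) + Z) = √((-1152 + 108*(4 + 1)) + 41853) = √((-1152 + 108*5) + 41853) = √((-1152 + 540) + 41853) = √(-612 + 41853) = √41241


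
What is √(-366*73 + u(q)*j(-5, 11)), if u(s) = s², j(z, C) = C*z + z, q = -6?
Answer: I*√28878 ≈ 169.94*I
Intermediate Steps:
j(z, C) = z + C*z
√(-366*73 + u(q)*j(-5, 11)) = √(-366*73 + (-6)²*(-5*(1 + 11))) = √(-26718 + 36*(-5*12)) = √(-26718 + 36*(-60)) = √(-26718 - 2160) = √(-28878) = I*√28878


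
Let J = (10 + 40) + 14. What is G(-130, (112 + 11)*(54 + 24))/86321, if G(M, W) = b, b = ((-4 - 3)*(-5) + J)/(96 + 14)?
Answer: 9/863210 ≈ 1.0426e-5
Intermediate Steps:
J = 64 (J = 50 + 14 = 64)
b = 9/10 (b = ((-4 - 3)*(-5) + 64)/(96 + 14) = (-7*(-5) + 64)/110 = (35 + 64)*(1/110) = 99*(1/110) = 9/10 ≈ 0.90000)
G(M, W) = 9/10
G(-130, (112 + 11)*(54 + 24))/86321 = (9/10)/86321 = (9/10)*(1/86321) = 9/863210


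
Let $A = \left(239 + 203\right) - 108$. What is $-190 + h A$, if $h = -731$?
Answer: $-244344$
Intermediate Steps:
$A = 334$ ($A = 442 - 108 = 334$)
$-190 + h A = -190 - 244154 = -244344$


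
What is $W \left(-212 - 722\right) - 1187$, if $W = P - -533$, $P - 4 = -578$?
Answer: $37107$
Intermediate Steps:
$P = -574$ ($P = 4 - 578 = -574$)
$W = -41$ ($W = -574 - -533 = -574 + 533 = -41$)
$W \left(-212 - 722\right) - 1187 = - 41 \left(-212 - 722\right) - 1187 = \left(-41\right) \left(-934\right) - 1187 = 38294 - 1187 = 37107$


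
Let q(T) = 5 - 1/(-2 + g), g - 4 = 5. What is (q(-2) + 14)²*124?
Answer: 2160576/49 ≈ 44093.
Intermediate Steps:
g = 9 (g = 4 + 5 = 9)
q(T) = 34/7 (q(T) = 5 - 1/(-2 + 9) = 5 - 1/7 = 5 - 1*⅐ = 5 - ⅐ = 34/7)
(q(-2) + 14)²*124 = (34/7 + 14)²*124 = (132/7)²*124 = (17424/49)*124 = 2160576/49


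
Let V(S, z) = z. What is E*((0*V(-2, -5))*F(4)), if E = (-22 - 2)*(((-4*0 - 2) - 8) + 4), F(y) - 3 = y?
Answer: 0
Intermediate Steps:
F(y) = 3 + y
E = 144 (E = -24*(((0 - 2) - 8) + 4) = -24*((-2 - 8) + 4) = -24*(-10 + 4) = -24*(-6) = 144)
E*((0*V(-2, -5))*F(4)) = 144*((0*(-5))*(3 + 4)) = 144*(0*7) = 144*0 = 0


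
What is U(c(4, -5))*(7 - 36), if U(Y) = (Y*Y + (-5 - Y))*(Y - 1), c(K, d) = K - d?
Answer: -15544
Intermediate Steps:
U(Y) = (-1 + Y)*(-5 + Y**2 - Y) (U(Y) = (Y**2 + (-5 - Y))*(-1 + Y) = (-5 + Y**2 - Y)*(-1 + Y) = (-1 + Y)*(-5 + Y**2 - Y))
U(c(4, -5))*(7 - 36) = (5 + (4 - 1*(-5))**3 - 4*(4 - 1*(-5)) - 2*(4 - 1*(-5))**2)*(7 - 36) = (5 + (4 + 5)**3 - 4*(4 + 5) - 2*(4 + 5)**2)*(-29) = (5 + 9**3 - 4*9 - 2*9**2)*(-29) = (5 + 729 - 36 - 2*81)*(-29) = (5 + 729 - 36 - 162)*(-29) = 536*(-29) = -15544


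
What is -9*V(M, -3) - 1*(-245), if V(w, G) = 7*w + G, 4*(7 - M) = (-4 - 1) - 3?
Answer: -295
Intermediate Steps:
M = 9 (M = 7 - ((-4 - 1) - 3)/4 = 7 - (-5 - 3)/4 = 7 - ¼*(-8) = 7 + 2 = 9)
V(w, G) = G + 7*w
-9*V(M, -3) - 1*(-245) = -9*(-3 + 7*9) - 1*(-245) = -9*(-3 + 63) + 245 = -9*60 + 245 = -540 + 245 = -295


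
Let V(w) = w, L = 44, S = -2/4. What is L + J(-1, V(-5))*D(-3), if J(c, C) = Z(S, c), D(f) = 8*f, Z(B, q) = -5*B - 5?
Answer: 104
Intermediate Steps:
S = -1/2 (S = -2*1/4 = -1/2 ≈ -0.50000)
Z(B, q) = -5 - 5*B
J(c, C) = -5/2 (J(c, C) = -5 - 5*(-1/2) = -5 + 5/2 = -5/2)
L + J(-1, V(-5))*D(-3) = 44 - 20*(-3) = 44 - 5/2*(-24) = 44 + 60 = 104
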